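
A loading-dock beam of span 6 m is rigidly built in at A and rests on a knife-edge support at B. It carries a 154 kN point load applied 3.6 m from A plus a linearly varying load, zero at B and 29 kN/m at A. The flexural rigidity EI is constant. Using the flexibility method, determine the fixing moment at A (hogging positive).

M_A = 224.8 kN·m

Choose R_B as the redundant. The primary structure is the cantilever fixed at A.
Deflection at B on the released cantilever, summing each load's contribution:
  point load 154 at a = 3.6: Pa²(3L − a)/(6EI) = 4790/EI
  triangular load, peak 29 at the fixed end: w₀L⁴/(30EI) = 1253/EI
  δ_0 = 6043/EI
Flexibility coefficient — unit upward force at B: δ_{BB} = L³/(3EI) = 72/EI.
The prop prevents deflection at B: R_B = δ_0/δ_{BB} = 6043/72 = 83.93 kN.
Moment equilibrium about A: M_A = Σ(load moments about A) − R_B·L = 728.4 − 83.93×6 = 224.8 kN·m.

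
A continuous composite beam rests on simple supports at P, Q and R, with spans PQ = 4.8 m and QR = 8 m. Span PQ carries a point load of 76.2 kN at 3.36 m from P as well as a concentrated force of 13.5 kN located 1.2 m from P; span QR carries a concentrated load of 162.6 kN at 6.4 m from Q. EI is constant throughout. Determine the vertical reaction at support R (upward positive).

Release continuity at Q by inserting a hinge; the redundant is the internal moment M_Q. The primary structure is two simply-supported spans PQ and QR.
Rotations at Q on the released spans (each span's end-slope, ×1/EI):
  span PQ: point load 76.2 at a = 3.36: Pab(L + a)/(6LEI) = 104.5/EI
  span PQ: point load 13.5 at a = 1.2: Pab(L + a)/(6LEI) = 12.15/EI
  span QR: point load 162.6 at a = 6.4: Pab(L + b)/(6LEI) = 333/EI
  relative rotation θ_0 = (116.6 + 333)/EI = 449.6/EI
A unit hogging moment at Q produces rotation L₁/(3EI) + L₂/(3EI) = 4.267/EI.
Slope continuity at Q: θ_0 = M_Q·4.267/EI, so M_Q = 449.6/4.267 = 105.4 kN·m (hogging).
Span QR, ΣM about R: R_Q^{QR}·8 = 260.2 + 105.4, so R_Q^{QR} = 45.69 kN and R_R = 162.6 − 45.69 = 116.9 kN.

R_R = 116.9 kN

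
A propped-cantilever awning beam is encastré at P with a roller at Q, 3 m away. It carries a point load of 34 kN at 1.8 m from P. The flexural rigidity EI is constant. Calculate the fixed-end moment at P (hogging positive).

M_P = 17.14 kN·m

Release the roller at Q. Primary structure: cantilever fixed at P.
Free-end deflection of the primary structure under the applied loading (downward +):
  point load 34 at a = 1.8: Pa²(3L − a)/(6EI) = 132.2/EI
Tip deflection under a unit load at Q: L³/(3EI) = 9/EI.
The prop prevents deflection at Q: R_Q = δ_0/δ_{QQ} = 132.2/9 = 14.69 kN.
Moment equilibrium about P: M_P = Σ(load moments about P) − R_Q·L = 61.2 − 14.69×3 = 17.14 kN·m.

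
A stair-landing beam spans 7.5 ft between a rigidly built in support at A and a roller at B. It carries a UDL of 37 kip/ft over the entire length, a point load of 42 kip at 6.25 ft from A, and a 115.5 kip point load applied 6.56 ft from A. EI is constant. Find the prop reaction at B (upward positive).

Choose R_B as the redundant. The primary structure is the cantilever fixed at A.
Free-end deflection of the primary structure under the applied loading (downward +):
  UDL 37: wL⁴/(8EI) = 14634/EI
  point load 42 at a = 6.25: Pa²(3L − a)/(6EI) = 4443/EI
  point load 115.5 at a = 6.56: Pa²(3L − a)/(6EI) = 13205/EI
  δ_0 = 32282/EI
Tip deflection under a unit load at B: L³/(3EI) = 140.6/EI.
The prop prevents deflection at B: R_B = δ_0/δ_{BB} = 32282/140.6 = 229.6 kip.

R_B = 229.6 kip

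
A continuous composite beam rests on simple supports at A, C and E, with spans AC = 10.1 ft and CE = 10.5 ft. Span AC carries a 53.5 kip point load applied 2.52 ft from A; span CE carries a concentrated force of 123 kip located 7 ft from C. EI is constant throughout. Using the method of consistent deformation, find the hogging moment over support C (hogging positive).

M_C = 128.5 kip·ft

Take M_C as the redundant. Released structure: two simple spans AC and CE with a hinge at C.
Discontinuity in slope at C on the released structure — sum the simple-span end rotations:
  span AC: point load 53.5 at a = 2.52: Pab(L + a)/(6LEI) = 212.8/EI
  span CE: point load 123 at a = 7: Pab(L + b)/(6LEI) = 669.7/EI
  relative rotation θ_0 = (212.8 + 669.7)/EI = 882.5/EI
A unit hogging moment at C produces rotation L₁/(3EI) + L₂/(3EI) = 6.867/EI.
Slope continuity at C: θ_0 = M_C·6.867/EI, so M_C = 882.5/6.867 = 128.5 kip·ft (hogging).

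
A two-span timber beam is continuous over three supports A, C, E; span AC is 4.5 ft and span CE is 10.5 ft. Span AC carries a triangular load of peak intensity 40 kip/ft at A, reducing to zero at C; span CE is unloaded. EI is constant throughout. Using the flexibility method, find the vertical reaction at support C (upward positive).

R_C = 34.5 kip

Take M_C as the redundant. Released structure: two simple spans AC and CE with a hinge at C.
Discontinuity in slope at C on the released structure — sum the simple-span end rotations:
  span AC: triangular load, peak 40: 7w₀L³/(360EI) = 70.88/EI
  relative rotation θ_0 = (70.88 + 0)/EI = 70.88/EI
A unit hogging moment at C produces rotation L₁/(3EI) + L₂/(3EI) = 5/EI.
Slope continuity at C: θ_0 = M_C·5/EI, so M_C = 70.88/5 = 14.18 kip·ft (hogging).
Span AC, ΣM about A with M_C applied at C: R_C^{AC}·4.5 = 135 + 14.18, so R_C^{AC} = 33.15 kip and R_A = 90 − 33.15 = 56.85 kip.
Span CE, ΣM about E: R_C^{CE}·10.5 = 0 + 14.18, so R_C^{CE} = 1.35 kip and R_E = 0 − 1.35 = -1.35 kip.
R_C = 33.15 + 1.35 = 34.5 kip.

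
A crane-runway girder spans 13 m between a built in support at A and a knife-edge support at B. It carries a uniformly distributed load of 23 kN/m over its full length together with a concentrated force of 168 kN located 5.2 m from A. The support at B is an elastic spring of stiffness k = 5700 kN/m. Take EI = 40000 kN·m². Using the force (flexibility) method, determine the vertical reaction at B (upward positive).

Take the reaction at B as the redundant and release it; the primary structure is a cantilever fixed at A.
Deflection at B on the released cantilever, summing each load's contribution:
  UDL 23: wL⁴/(8EI) = 82113/EI
  point load 168 at a = 5.2: Pa²(3L − a)/(6EI) = 25591/EI
  δ_0 = 107704/EI
Tip deflection under a unit load at B: L³/(3EI) = 732.3/EI.
With EI = 40000 kN·m²: δ_0 = 2.6926 m and δ_{BB} = 0.018308 m/kN.
Compatibility — the spring shortens by R_B/k under the reaction it provides: δ_0 − R_B·δ_{BB} = R_B/k. With 1/k = 0.000175 m/kN, R_B = δ_0 / (δ_{BB} + 1/k) = 2.6926 / (0.018308 + 0.000175) = 145.7 kN.

R_B = 145.7 kN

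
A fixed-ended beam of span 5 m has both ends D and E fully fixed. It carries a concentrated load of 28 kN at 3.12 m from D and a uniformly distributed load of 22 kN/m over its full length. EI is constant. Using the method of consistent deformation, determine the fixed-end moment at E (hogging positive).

Take the two fixed-end moments M_D, M_E as redundants; the released structure is the simple span DE.
End rotations of the released simple span under the applied load (×1/EI):
  at D: point load 28 at a = 3.12: Pab(L + b)/(6LEI) = 37.66/EI
  at E: point load 28 at a = 3.12: Pab(L + a)/(6LEI) = 44.45/EI
  at D: UDL 22: wL³/(24EI) = 114.6/EI
  at E: UDL 22: wL³/(24EI) = 114.6/EI
  θ_D0 = 152.2/EI,  θ_E0 = 159/EI
Flexibility coefficients: a unit moment at one end gives L/(3EI) there and L/(6EI) at the far end, so f₁₁ = f₂₂ = 1.667/EI and f₁₂ = f₂₁ = 0.8333/EI.
Compatibility — zero rotation at each built-in end:
  1.667 M_D + 0.8333 M_E = 152.2
  0.8333 M_D + 1.667 M_E = 159
Solving the pair gives M_D = 58.18 kN·m and M_E = 66.33 kN·m (hogging).

M_E = 66.33 kN·m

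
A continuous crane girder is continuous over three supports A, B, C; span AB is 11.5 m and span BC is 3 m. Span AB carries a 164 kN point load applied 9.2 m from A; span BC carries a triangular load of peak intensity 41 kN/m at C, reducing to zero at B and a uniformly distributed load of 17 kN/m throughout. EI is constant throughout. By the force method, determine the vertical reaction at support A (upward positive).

Release continuity at B by inserting a hinge; the redundant is the internal moment M_B. The primary structure is two simply-supported spans AB and BC.
Rotations at B on the released spans (each span's end-slope, ×1/EI):
  span AB: point load 164 at a = 9.2: Pab(L + a)/(6LEI) = 1041/EI
  span BC: triangular load, peak 41: 7w₀L³/(360EI) = 21.52/EI
  span BC: UDL 17: wL³/(24EI) = 19.12/EI
  relative rotation θ_0 = (1041 + 40.65)/EI = 1082/EI
A unit hogging moment at B produces rotation L₁/(3EI) + L₂/(3EI) = 4.833/EI.
Compatibility: M_B·(L₁+L₂)/(3EI) = θ_0, giving M_B = 223.8 kN·m (hogging).
Span AB, ΣM about A with M_B applied at B: R_B^{AB}·11.5 = 1509 + 223.8, so R_B^{AB} = 150.7 kN and R_A = 164 − 150.7 = 13.34 kN.

R_A = 13.34 kN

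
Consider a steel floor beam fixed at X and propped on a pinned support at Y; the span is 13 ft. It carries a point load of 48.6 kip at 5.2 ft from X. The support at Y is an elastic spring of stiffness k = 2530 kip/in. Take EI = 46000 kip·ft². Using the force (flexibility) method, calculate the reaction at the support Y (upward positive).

R_Y = 10.09 kip

Release the roller at Y. Primary structure: cantilever fixed at X.
Primary-structure tip deflection at Y by superposition:
  point load 48.6 at a = 5.2: Pa²(3L − a)/(6EI) = 7403/EI
Tip deflection under a unit load at Y: L³/(3EI) = 732.3/EI.
With EI = 46000 kip·ft²: δ_0 = 0.16094 ft and δ_{YY} = 0.01592 ft/kip.
Compatibility — the spring shortens by R_Y/k under the reaction it provides: δ_0 − R_Y·δ_{YY} = R_Y/k. With 1/k = 1/(2530×12) ft/kip = 0.000033 ft/kip, R_Y = δ_0 / (δ_{YY} + 1/k) = 0.16094 / (0.01592 + 0.000033) = 10.09 kip.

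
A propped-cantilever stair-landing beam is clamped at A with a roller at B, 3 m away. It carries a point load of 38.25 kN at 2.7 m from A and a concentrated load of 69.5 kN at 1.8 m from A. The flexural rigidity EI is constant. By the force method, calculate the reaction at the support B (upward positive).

R_B = 62.56 kN

Take the reaction at B as the redundant and release it; the primary structure is a cantilever fixed at A.
Primary-structure tip deflection at B by superposition:
  point load 38.25 at a = 2.7: Pa²(3L − a)/(6EI) = 292.8/EI
  point load 69.5 at a = 1.8: Pa²(3L − a)/(6EI) = 270.2/EI
  δ_0 = 563/EI
Tip deflection under a unit load at B: L³/(3EI) = 9/EI.
Compatibility at B: δ_0 − R_B·δ_{BB} = 0, so R_B = 563/9 = 62.56 kN.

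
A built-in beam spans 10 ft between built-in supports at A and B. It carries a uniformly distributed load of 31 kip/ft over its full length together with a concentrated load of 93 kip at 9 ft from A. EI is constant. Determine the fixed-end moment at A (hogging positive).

M_A = 266.7 kip·ft

Take the two fixed-end moments M_A, M_B as redundants; the released structure is the simple span AB.
On the primary (simply-supported) span, the end slopes from the loading are:
  at A: UDL 31: wL³/(24EI) = 1292/EI
  at B: UDL 31: wL³/(24EI) = 1292/EI
  at A: point load 93 at a = 9: Pab(L + b)/(6LEI) = 153.4/EI
  at B: point load 93 at a = 9: Pab(L + a)/(6LEI) = 265.1/EI
  θ_A0 = 1445/EI,  θ_B0 = 1557/EI
Flexibility coefficients: a unit moment at one end gives L/(3EI) there and L/(6EI) at the far end, so f₁₁ = f₂₂ = 3.333/EI and f₁₂ = f₂₁ = 1.667/EI.
Compatibility — zero rotation at each built-in end:
  3.333 M_A + 1.667 M_B = 1445
  1.667 M_A + 3.333 M_B = 1557
Solving the pair gives M_A = 266.7 kip·ft and M_B = 333.7 kip·ft (hogging).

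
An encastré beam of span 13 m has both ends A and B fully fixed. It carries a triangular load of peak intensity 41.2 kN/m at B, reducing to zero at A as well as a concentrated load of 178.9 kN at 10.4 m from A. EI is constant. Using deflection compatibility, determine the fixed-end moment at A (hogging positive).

Release both end moments; the primary structure is a simply-supported span AB with redundants M_A and M_B.
Simple-span end rotations at A and B under the given loads:
  at A: triangular load, peak 41.2: 7w₀L³/(360EI) = 1760/EI
  at B: triangular load, peak 41.2: w₀L³/(45EI) = 2011/EI
  at A: point load 178.9 at a = 10.4: Pab(L + b)/(6LEI) = 967.5/EI
  at B: point load 178.9 at a = 10.4: Pab(L + a)/(6LEI) = 1451/EI
  θ_A0 = 2728/EI,  θ_B0 = 3463/EI
Flexibility coefficients: a unit moment at one end gives L/(3EI) there and L/(6EI) at the far end, so f₁₁ = f₂₂ = 4.333/EI and f₁₂ = f₂₁ = 2.167/EI.
Compatibility — zero rotation at each built-in end:
  4.333 M_A + 2.167 M_B = 2728
  2.167 M_A + 4.333 M_B = 3463
Solving the pair gives M_A = 306.5 kN·m and M_B = 645.8 kN·m (hogging).

M_A = 306.5 kN·m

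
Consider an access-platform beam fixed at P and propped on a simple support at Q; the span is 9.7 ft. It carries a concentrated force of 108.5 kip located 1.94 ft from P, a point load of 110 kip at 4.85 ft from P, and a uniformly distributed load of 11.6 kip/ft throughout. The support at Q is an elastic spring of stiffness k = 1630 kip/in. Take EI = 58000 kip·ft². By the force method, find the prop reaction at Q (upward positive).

Release the roller at Q. Primary structure: cantilever fixed at P.
Free-end deflection of the primary structure under the applied loading (downward +):
  point load 108.5 at a = 1.94: Pa²(3L − a)/(6EI) = 1848/EI
  point load 110 at a = 4.85: Pa²(3L − a)/(6EI) = 10458/EI
  UDL 11.6: wL⁴/(8EI) = 12837/EI
  δ_0 = 25143/EI
Tip deflection under a unit load at Q: L³/(3EI) = 304.2/EI.
With EI = 58000 kip·ft²: δ_0 = 0.4335 ft and δ_{QQ} = 0.005245 ft/kip.
Compatibility — the spring shortens by R_Q/k under the reaction it provides: δ_0 − R_Q·δ_{QQ} = R_Q/k. With 1/k = 1/(1630×12) ft/kip = 0.000051 ft/kip, R_Q = δ_0 / (δ_{QQ} + 1/k) = 0.4335 / (0.005245 + 0.000051) = 81.85 kip.

R_Q = 81.85 kip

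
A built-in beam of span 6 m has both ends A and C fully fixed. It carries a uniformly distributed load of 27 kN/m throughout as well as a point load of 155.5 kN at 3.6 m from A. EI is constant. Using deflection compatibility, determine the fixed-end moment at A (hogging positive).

M_A = 170.6 kN·m

Take the two fixed-end moments M_A, M_C as redundants; the released structure is the simple span AC.
On the primary (simply-supported) span, the end slopes from the loading are:
  at A: UDL 27: wL³/(24EI) = 243/EI
  at C: UDL 27: wL³/(24EI) = 243/EI
  at A: point load 155.5 at a = 3.6: Pab(L + b)/(6LEI) = 313.5/EI
  at C: point load 155.5 at a = 3.6: Pab(L + a)/(6LEI) = 358.3/EI
  θ_A0 = 556.5/EI,  θ_C0 = 601.3/EI
Flexibility coefficients: a unit moment at one end gives L/(3EI) there and L/(6EI) at the far end, so f₁₁ = f₂₂ = 2/EI and f₁₂ = f₂₁ = 1/EI.
Compatibility — zero rotation at each built-in end:
  2 M_A + 1 M_C = 556.5
  1 M_A + 2 M_C = 601.3
Solving the pair gives M_A = 170.6 kN·m and M_C = 215.4 kN·m (hogging).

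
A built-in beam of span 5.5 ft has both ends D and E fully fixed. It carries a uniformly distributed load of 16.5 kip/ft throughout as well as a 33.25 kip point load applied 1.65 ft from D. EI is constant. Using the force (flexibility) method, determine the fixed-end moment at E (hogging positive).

Take the two fixed-end moments M_D, M_E as redundants; the released structure is the simple span DE.
On the primary (simply-supported) span, the end slopes from the loading are:
  at D: UDL 16.5: wL³/(24EI) = 114.4/EI
  at E: UDL 16.5: wL³/(24EI) = 114.4/EI
  at D: point load 33.25 at a = 1.65: Pab(L + b)/(6LEI) = 59.85/EI
  at E: point load 33.25 at a = 1.65: Pab(L + a)/(6LEI) = 45.76/EI
  θ_D0 = 174.2/EI,  θ_E0 = 160.1/EI
Flexibility coefficients: a unit moment at one end gives L/(3EI) there and L/(6EI) at the far end, so f₁₁ = f₂₂ = 1.833/EI and f₁₂ = f₂₁ = 0.9167/EI.
Compatibility — zero rotation at each built-in end:
  1.833 M_D + 0.9167 M_E = 174.2
  0.9167 M_D + 1.833 M_E = 160.1
Solving the pair gives M_D = 68.48 kip·ft and M_E = 53.11 kip·ft (hogging).

M_E = 53.11 kip·ft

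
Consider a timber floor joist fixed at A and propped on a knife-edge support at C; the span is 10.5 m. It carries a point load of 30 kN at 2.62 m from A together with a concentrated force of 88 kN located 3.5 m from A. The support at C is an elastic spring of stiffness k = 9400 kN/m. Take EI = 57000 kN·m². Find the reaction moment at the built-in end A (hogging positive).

Release the roller at C. Primary structure: cantilever fixed at A.
Free-end deflection of the primary structure under the applied loading (downward +):
  point load 30 at a = 2.62: Pa²(3L − a)/(6EI) = 991.2/EI
  point load 88 at a = 3.5: Pa²(3L − a)/(6EI) = 5031/EI
  δ_0 = 6022/EI
Tip deflection under a unit load at C: L³/(3EI) = 385.9/EI.
With EI = 57000 kN·m²: δ_0 = 0.10565 m and δ_{CC} = 0.00677 m/kN.
Compatibility — the spring shortens by R_C/k under the reaction it provides: δ_0 − R_C·δ_{CC} = R_C/k. With 1/k = 0.000106 m/kN, R_C = δ_0 / (δ_{CC} + 1/k) = 0.10565 / (0.00677 + 0.000106) = 15.36 kN.
Moment equilibrium about A: M_A = Σ(load moments about A) − R_C·L = 386.6 − 15.36×10.5 = 225.3 kN·m.

M_A = 225.3 kN·m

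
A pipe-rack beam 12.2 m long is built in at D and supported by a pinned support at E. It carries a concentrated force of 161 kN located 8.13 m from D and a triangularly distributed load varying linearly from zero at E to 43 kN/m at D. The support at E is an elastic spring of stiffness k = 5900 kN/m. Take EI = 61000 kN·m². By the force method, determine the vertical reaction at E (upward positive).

R_E = 133.6 kN

Take the reaction at E as the redundant and release it; the primary structure is a cantilever fixed at D.
Free-end deflection of the primary structure under the applied loading (downward +):
  point load 161 at a = 8.13: Pa²(3L − a)/(6EI) = 50494/EI
  triangular load, peak 43 at the fixed end: w₀L⁴/(30EI) = 31753/EI
  δ_0 = 82248/EI
Flexibility coefficient — unit upward force at E: δ_{EE} = L³/(3EI) = 605.3/EI.
With EI = 61000 kN·m²: δ_0 = 1.3483 m and δ_{EE} = 0.009923 m/kN.
Compatibility — the spring shortens by R_E/k under the reaction it provides: δ_0 − R_E·δ_{EE} = R_E/k. With 1/k = 0.000169 m/kN, R_E = δ_0 / (δ_{EE} + 1/k) = 1.3483 / (0.009923 + 0.000169) = 133.6 kN.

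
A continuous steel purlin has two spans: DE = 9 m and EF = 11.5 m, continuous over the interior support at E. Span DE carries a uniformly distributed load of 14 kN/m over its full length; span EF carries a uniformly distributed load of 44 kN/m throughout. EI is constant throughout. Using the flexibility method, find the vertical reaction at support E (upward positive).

R_E = 409.1 kN

Take M_E as the redundant. Released structure: two simple spans DE and EF with a hinge at E.
Rotations at E on the released spans (each span's end-slope, ×1/EI):
  span DE: UDL 14: wL³/(24EI) = 425.2/EI
  span EF: UDL 44: wL³/(24EI) = 2788/EI
  relative rotation θ_0 = (425.2 + 2788)/EI = 3214/EI
A unit hogging moment at E produces rotation L₁/(3EI) + L₂/(3EI) = 6.833/EI.
Compatibility: M_E·(L₁+L₂)/(3EI) = θ_0, giving M_E = 470.3 kN·m (hogging).
Span DE, ΣM about D with M_E applied at E: R_E^{DE}·9 = 567 + 470.3, so R_E^{DE} = 115.3 kN and R_D = 126 − 115.3 = 10.75 kN.
Span EF, ΣM about F: R_E^{EF}·11.5 = 2910 + 470.3, so R_E^{EF} = 293.9 kN and R_F = 506 − 293.9 = 212.1 kN.
R_E = 115.3 + 293.9 = 409.1 kN.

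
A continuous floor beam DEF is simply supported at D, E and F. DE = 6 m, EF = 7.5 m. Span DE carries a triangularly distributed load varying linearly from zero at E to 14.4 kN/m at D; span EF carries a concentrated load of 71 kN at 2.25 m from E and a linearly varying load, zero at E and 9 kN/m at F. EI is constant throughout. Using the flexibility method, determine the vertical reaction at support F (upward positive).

R_F = 32.78 kN

Take M_E as the redundant. Released structure: two simple spans DE and EF with a hinge at E.
Rotations at E on the released spans (each span's end-slope, ×1/EI):
  span DE: triangular load, peak 14.4: 7w₀L³/(360EI) = 60.48/EI
  span EF: point load 71 at a = 2.25: Pab(L + b)/(6LEI) = 237.6/EI
  span EF: triangular load, peak 9: 7w₀L³/(360EI) = 73.83/EI
  relative rotation θ_0 = (60.48 + 311.5)/EI = 371.9/EI
A unit hogging moment at E produces rotation L₁/(3EI) + L₂/(3EI) = 4.5/EI.
Compatibility: M_E·(L₁+L₂)/(3EI) = θ_0, giving M_E = 82.65 kN·m (hogging).
Span EF, ΣM about F: R_E^{EF}·7.5 = 457.1 + 82.65, so R_E^{EF} = 71.97 kN and R_F = 104.8 − 71.97 = 32.78 kN.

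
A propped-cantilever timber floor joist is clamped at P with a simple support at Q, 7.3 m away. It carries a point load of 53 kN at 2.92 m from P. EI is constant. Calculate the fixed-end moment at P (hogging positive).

M_P = 74.28 kN·m

Take the reaction at Q as the redundant and release it; the primary structure is a cantilever fixed at P.
Free-end deflection of the primary structure under the applied loading (downward +):
  point load 53 at a = 2.92: Pa²(3L − a)/(6EI) = 1430/EI
Tip deflection under a unit load at Q: L³/(3EI) = 129.7/EI.
The prop prevents deflection at Q: R_Q = δ_0/δ_{QQ} = 1430/129.7 = 11.02 kN.
Moment equilibrium about P: M_P = Σ(load moments about P) − R_Q·L = 154.8 − 11.02×7.3 = 74.28 kN·m.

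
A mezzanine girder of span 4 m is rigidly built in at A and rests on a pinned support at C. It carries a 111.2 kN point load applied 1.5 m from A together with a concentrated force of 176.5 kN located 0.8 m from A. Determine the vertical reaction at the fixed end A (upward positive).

Release the roller at C. Primary structure: cantilever fixed at A.
Downward deflection at the released point C due to the loads:
  point load 111.2 at a = 1.5: Pa²(3L − a)/(6EI) = 437.9/EI
  point load 176.5 at a = 0.8: Pa²(3L − a)/(6EI) = 210.9/EI
  δ_0 = 648.7/EI
Tip deflection under a unit load at C: L³/(3EI) = 21.33/EI.
The prop prevents deflection at C: R_C = δ_0/δ_{CC} = 648.7/21.33 = 30.41 kN.
Vertical equilibrium: R_A = ΣP − R_C = 287.7 − 30.41 = 257.3 kN.

R_A = 257.3 kN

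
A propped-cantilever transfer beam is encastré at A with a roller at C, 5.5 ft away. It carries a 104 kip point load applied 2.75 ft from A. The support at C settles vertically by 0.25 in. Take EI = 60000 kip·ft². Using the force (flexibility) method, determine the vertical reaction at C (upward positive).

R_C = 9.961 kip

Remove the prop at C; the released (primary) structure is a cantilever built in at A.
Deflection at C on the released cantilever, summing each load's contribution:
  point load 104 at a = 2.75: Pa²(3L − a)/(6EI) = 1802/EI
Tip deflection under a unit load at C: L³/(3EI) = 55.46/EI.
With EI = 60000 kip·ft²: δ_0 = 0.03004 ft and δ_{CC} = 0.000924 ft/kip.
Compatibility — the beam at C must follow the support down by 0.02083 ft: δ_0 − R_C·δ_{CC} = 0.02083, so R_C = (0.03004 − 0.02083)/0.000924 = 9.961 kip.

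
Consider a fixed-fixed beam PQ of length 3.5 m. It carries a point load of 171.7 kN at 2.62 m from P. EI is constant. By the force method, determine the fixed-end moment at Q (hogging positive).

Release both end moments; the primary structure is a simply-supported span PQ with redundants M_P and M_Q.
Simple-span end rotations at P and Q under the given loads:
  at P: point load 171.7 at a = 2.62: Pab(L + b)/(6LEI) = 82.57/EI
  at Q: point load 171.7 at a = 2.62: Pab(L + a)/(6LEI) = 115.4/EI
  θ_P0 = 82.57/EI,  θ_Q0 = 115.4/EI
Flexibility coefficients: a unit moment at one end gives L/(3EI) there and L/(6EI) at the far end, so f₁₁ = f₂₂ = 1.167/EI and f₁₂ = f₂₁ = 0.5833/EI.
Compatibility — zero rotation at each built-in end:
  1.167 M_P + 0.5833 M_Q = 82.57
  0.5833 M_P + 1.167 M_Q = 115.4
Solving the pair gives M_P = 28.44 kN·m and M_Q = 84.67 kN·m (hogging).

M_Q = 84.67 kN·m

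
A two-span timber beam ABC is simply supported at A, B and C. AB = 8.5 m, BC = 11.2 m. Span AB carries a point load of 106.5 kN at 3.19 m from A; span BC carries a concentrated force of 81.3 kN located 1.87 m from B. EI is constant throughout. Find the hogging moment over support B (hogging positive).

M_B = 129 kN·m

Take M_B as the redundant. Released structure: two simple spans AB and BC with a hinge at B.
End slopes at the hinge B, treating each span as simply supported:
  span AB: point load 106.5 at a = 3.19: Pab(L + a)/(6LEI) = 413.5/EI
  span BC: point load 81.3 at a = 1.87: Pab(L + b)/(6LEI) = 433.3/EI
  relative rotation θ_0 = (413.5 + 433.3)/EI = 846.8/EI
A unit hogging moment at B produces rotation L₁/(3EI) + L₂/(3EI) = 6.567/EI.
Compatibility: M_B·(L₁+L₂)/(3EI) = θ_0, giving M_B = 129 kN·m (hogging).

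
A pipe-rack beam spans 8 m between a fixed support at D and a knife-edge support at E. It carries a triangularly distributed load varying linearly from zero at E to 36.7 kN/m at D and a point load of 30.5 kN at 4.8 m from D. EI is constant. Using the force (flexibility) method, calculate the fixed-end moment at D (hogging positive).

Choose R_E as the redundant. The primary structure is the cantilever fixed at D.
Deflection at E on the released cantilever, summing each load's contribution:
  triangular load, peak 36.7 at the fixed end: w₀L⁴/(30EI) = 5011/EI
  point load 30.5 at a = 4.8: Pa²(3L − a)/(6EI) = 2249/EI
  δ_0 = 7259/EI
Tip deflection under a unit load at E: L³/(3EI) = 170.7/EI.
The prop prevents deflection at E: R_E = δ_0/δ_{EE} = 7259/170.7 = 42.54 kN.
Moment equilibrium about D: M_D = Σ(load moments about D) − R_E·L = 537.9 − 42.54×8 = 197.6 kN·m.

M_D = 197.6 kN·m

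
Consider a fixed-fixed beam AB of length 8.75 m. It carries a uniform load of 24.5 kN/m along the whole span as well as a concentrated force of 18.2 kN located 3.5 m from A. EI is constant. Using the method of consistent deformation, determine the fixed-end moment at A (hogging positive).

M_A = 179.2 kN·m

Take the two fixed-end moments M_A, M_B as redundants; the released structure is the simple span AB.
Simple-span end rotations at A and B under the given loads:
  at A: UDL 24.5: wL³/(24EI) = 683.9/EI
  at B: UDL 24.5: wL³/(24EI) = 683.9/EI
  at A: point load 18.2 at a = 3.5: Pab(L + b)/(6LEI) = 89.18/EI
  at B: point load 18.2 at a = 3.5: Pab(L + a)/(6LEI) = 78.03/EI
  θ_A0 = 773.1/EI,  θ_B0 = 761.9/EI
Flexibility coefficients: a unit moment at one end gives L/(3EI) there and L/(6EI) at the far end, so f₁₁ = f₂₂ = 2.917/EI and f₁₂ = f₂₁ = 1.458/EI.
Compatibility — zero rotation at each built-in end:
  2.917 M_A + 1.458 M_B = 773.1
  1.458 M_A + 2.917 M_B = 761.9
Solving the pair gives M_A = 179.2 kN·m and M_B = 171.6 kN·m (hogging).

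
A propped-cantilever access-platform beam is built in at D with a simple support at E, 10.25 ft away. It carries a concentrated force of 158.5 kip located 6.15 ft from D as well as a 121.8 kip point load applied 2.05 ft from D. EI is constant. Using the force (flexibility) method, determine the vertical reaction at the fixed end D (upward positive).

R_D = 205 kip

Choose R_E as the redundant. The primary structure is the cantilever fixed at D.
Primary-structure tip deflection at E by superposition:
  point load 158.5 at a = 6.15: Pa²(3L − a)/(6EI) = 24579/EI
  point load 121.8 at a = 2.05: Pa²(3L − a)/(6EI) = 2448/EI
  δ_0 = 27027/EI
Flexibility coefficient — unit upward force at E: δ_{EE} = L³/(3EI) = 359/EI.
The prop prevents deflection at E: R_E = δ_0/δ_{EE} = 27027/359 = 75.29 kip.
Vertical equilibrium: R_D = ΣP − R_E = 280.3 − 75.29 = 205 kip.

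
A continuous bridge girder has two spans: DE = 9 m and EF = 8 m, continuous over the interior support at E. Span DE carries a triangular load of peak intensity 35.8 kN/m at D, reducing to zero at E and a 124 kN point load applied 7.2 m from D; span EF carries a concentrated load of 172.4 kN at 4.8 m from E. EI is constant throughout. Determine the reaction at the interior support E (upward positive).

Take M_E as the redundant. Released structure: two simple spans DE and EF with a hinge at E.
End slopes at the hinge E, treating each span as simply supported:
  span DE: triangular load, peak 35.8: 7w₀L³/(360EI) = 507.5/EI
  span DE: point load 124 at a = 7.2: Pab(L + a)/(6LEI) = 482.1/EI
  span EF: point load 172.4 at a = 4.8: Pab(L + b)/(6LEI) = 617.9/EI
  relative rotation θ_0 = (989.6 + 617.9)/EI = 1607/EI
A unit hogging moment at E produces rotation L₁/(3EI) + L₂/(3EI) = 5.667/EI.
Compatibility: M_E·(L₁+L₂)/(3EI) = θ_0, giving M_E = 283.7 kN·m (hogging).
Span DE, ΣM about D with M_E applied at E: R_E^{DE}·9 = 1376 + 283.7, so R_E^{DE} = 184.4 kN and R_D = 285.1 − 184.4 = 100.7 kN.
Span EF, ΣM about F: R_E^{EF}·8 = 551.7 + 283.7, so R_E^{EF} = 104.4 kN and R_F = 172.4 − 104.4 = 67.98 kN.
R_E = 184.4 + 104.4 = 288.8 kN.

R_E = 288.8 kN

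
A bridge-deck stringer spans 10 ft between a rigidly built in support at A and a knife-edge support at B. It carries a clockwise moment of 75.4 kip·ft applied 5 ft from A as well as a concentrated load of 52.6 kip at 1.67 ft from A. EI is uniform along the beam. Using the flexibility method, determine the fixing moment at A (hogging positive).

Take the reaction at B as the redundant and release it; the primary structure is a cantilever fixed at A.
Deflection at B on the released cantilever, summing each load's contribution:
  clockwise couple 75.4 at a = 5: M₀a(2L − a)/(2EI) = 2828/EI
  point load 52.6 at a = 1.67: Pa²(3L − a)/(6EI) = 692.7/EI
  δ_0 = 3520/EI
Flexibility coefficient — unit upward force at B: δ_{BB} = L³/(3EI) = 333.3/EI.
The prop prevents deflection at B: R_B = δ_0/δ_{BB} = 3520/333.3 = 10.56 kip.
Moment equilibrium about A: M_A = Σ(load moments about A) − R_B·L = 163.2 − 10.56×10 = 57.64 kip·ft.

M_A = 57.64 kip·ft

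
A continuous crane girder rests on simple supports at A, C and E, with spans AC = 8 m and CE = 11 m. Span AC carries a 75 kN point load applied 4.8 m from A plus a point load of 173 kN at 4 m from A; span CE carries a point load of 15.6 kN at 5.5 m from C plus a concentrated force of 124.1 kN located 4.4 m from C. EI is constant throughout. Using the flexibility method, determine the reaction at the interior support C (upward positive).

R_C = 284.6 kN

Release continuity at C by inserting a hinge; the redundant is the internal moment M_C. The primary structure is two simply-supported spans AC and CE.
Rotations at C on the released spans (each span's end-slope, ×1/EI):
  span AC: point load 75 at a = 4.8: Pab(L + a)/(6LEI) = 307.2/EI
  span AC: point load 173 at a = 4: Pab(L + a)/(6LEI) = 692/EI
  span CE: point load 15.6 at a = 5.5: Pab(L + b)/(6LEI) = 118/EI
  span CE: point load 124.1 at a = 4.4: Pab(L + b)/(6LEI) = 961/EI
  relative rotation θ_0 = (999.2 + 1079)/EI = 2078/EI
A unit hogging moment at C produces rotation L₁/(3EI) + L₂/(3EI) = 6.333/EI.
Compatibility: M_C·(L₁+L₂)/(3EI) = θ_0, giving M_C = 328.1 kN·m (hogging).
Span AC, ΣM about A with M_C applied at C: R_C^{AC}·8 = 1052 + 328.1, so R_C^{AC} = 172.5 kN and R_A = 248 − 172.5 = 75.48 kN.
Span CE, ΣM about E: R_C^{CE}·11 = 904.9 + 328.1, so R_C^{CE} = 112.1 kN and R_E = 139.7 − 112.1 = 27.61 kN.
R_C = 172.5 + 112.1 = 284.6 kN.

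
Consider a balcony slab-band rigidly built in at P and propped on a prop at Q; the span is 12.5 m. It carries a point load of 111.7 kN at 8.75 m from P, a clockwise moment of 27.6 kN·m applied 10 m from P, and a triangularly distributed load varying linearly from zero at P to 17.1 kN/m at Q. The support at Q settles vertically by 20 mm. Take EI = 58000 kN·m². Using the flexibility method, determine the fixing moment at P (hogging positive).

Choose R_Q as the redundant. The primary structure is the cantilever fixed at P.
Deflection at Q on the released cantilever, summing each load's contribution:
  point load 111.7 at a = 8.75: Pa²(3L − a)/(6EI) = 40978/EI
  clockwise couple 27.6 at a = 10: M₀a(2L − a)/(2EI) = 2070/EI
  triangular load, peak 17.1 at the free end: 11w₀L⁴/(120EI) = 38269/EI
  δ_0 = 81318/EI
Flexibility coefficient — unit upward force at Q: δ_{QQ} = L³/(3EI) = 651/EI.
With EI = 58000 kN·m²: δ_0 = 1.402 m and δ_{QQ} = 0.011225 m/kN.
Compatibility — the beam at Q must follow the support down by 0.02 m: δ_0 − R_Q·δ_{QQ} = 0.02, so R_Q = (1.402 − 0.02)/0.011225 = 123.1 kN.
Moment equilibrium about P: M_P = Σ(load moments about P) − R_Q·L = 1896 − 123.1×12.5 = 356.6 kN·m.

M_P = 356.6 kN·m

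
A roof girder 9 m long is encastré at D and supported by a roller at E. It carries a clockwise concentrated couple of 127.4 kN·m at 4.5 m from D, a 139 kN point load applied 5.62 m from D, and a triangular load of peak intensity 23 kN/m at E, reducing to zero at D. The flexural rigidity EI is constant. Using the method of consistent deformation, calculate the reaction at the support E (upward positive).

R_E = 137.2 kN

Choose R_E as the redundant. The primary structure is the cantilever fixed at D.
Deflection at E on the released cantilever, summing each load's contribution:
  clockwise couple 127.4 at a = 4.5: M₀a(2L − a)/(2EI) = 3870/EI
  point load 139 at a = 5.62: Pa²(3L − a)/(6EI) = 15644/EI
  triangular load, peak 23 at the free end: 11w₀L⁴/(120EI) = 13833/EI
  δ_0 = 33346/EI
Flexibility coefficient — unit upward force at E: δ_{EE} = L³/(3EI) = 243/EI.
The prop prevents deflection at E: R_E = δ_0/δ_{EE} = 33346/243 = 137.2 kN.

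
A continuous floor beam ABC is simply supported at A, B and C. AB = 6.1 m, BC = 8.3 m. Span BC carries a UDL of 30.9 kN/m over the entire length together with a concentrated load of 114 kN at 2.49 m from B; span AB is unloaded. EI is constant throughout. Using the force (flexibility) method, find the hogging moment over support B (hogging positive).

Take M_B as the redundant. Released structure: two simple spans AB and BC with a hinge at B.
Rotations at B on the released spans (each span's end-slope, ×1/EI):
  span BC: UDL 30.9: wL³/(24EI) = 736.2/EI
  span BC: point load 114 at a = 2.49: Pab(L + b)/(6LEI) = 467.3/EI
  relative rotation θ_0 = (0 + 1203)/EI = 1203/EI
A unit hogging moment at B produces rotation L₁/(3EI) + L₂/(3EI) = 4.8/EI.
Slope continuity at B: θ_0 = M_B·4.8/EI, so M_B = 1203/4.8 = 250.7 kN·m (hogging).

M_B = 250.7 kN·m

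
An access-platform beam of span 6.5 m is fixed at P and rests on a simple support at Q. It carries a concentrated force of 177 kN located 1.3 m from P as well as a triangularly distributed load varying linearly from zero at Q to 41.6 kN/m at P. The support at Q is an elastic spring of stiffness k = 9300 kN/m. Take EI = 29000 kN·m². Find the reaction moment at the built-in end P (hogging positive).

M_P = 290.8 kN·m

Remove the prop at Q; the released (primary) structure is a cantilever built in at P.
Free-end deflection of the primary structure under the applied loading (downward +):
  point load 177 at a = 1.3: Pa²(3L − a)/(6EI) = 907.4/EI
  triangular load, peak 41.6 at the fixed end: w₀L⁴/(30EI) = 2475/EI
  δ_0 = 3383/EI
Tip deflection under a unit load at Q: L³/(3EI) = 91.54/EI.
With EI = 29000 kN·m²: δ_0 = 0.11664 m and δ_{QQ} = 0.003157 m/kN.
Compatibility — the spring shortens by R_Q/k under the reaction it provides: δ_0 − R_Q·δ_{QQ} = R_Q/k. With 1/k = 0.000108 m/kN, R_Q = δ_0 / (δ_{QQ} + 1/k) = 0.11664 / (0.003157 + 0.000108) = 35.73 kN.
Moment equilibrium about P: M_P = Σ(load moments about P) − R_Q·L = 523 − 35.73×6.5 = 290.8 kN·m.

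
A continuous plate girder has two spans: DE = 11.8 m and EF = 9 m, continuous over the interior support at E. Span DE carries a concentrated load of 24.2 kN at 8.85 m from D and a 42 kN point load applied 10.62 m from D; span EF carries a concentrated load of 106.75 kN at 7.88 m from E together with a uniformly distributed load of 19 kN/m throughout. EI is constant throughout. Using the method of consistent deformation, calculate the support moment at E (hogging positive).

M_E = 159.3 kN·m

Take M_E as the redundant. Released structure: two simple spans DE and EF with a hinge at E.
Discontinuity in slope at E on the released structure — sum the simple-span end rotations:
  span DE: point load 24.2 at a = 8.85: Pab(L + a)/(6LEI) = 184.3/EI
  span DE: point load 42 at a = 10.62: Pab(L + a)/(6LEI) = 166.7/EI
  span EF: point load 106.75 at a = 7.88: Pab(L + b)/(6LEI) = 176.6/EI
  span EF: UDL 19: wL³/(24EI) = 577.1/EI
  relative rotation θ_0 = (350.9 + 753.7)/EI = 1105/EI
A unit hogging moment at E produces rotation L₁/(3EI) + L₂/(3EI) = 6.933/EI.
Slope continuity at E: θ_0 = M_E·6.933/EI, so M_E = 1105/6.933 = 159.3 kN·m (hogging).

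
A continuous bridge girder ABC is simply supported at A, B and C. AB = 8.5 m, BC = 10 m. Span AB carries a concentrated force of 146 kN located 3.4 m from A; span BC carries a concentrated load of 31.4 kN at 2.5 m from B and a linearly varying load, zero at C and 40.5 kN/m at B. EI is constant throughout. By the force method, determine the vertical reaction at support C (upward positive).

R_C = 48.39 kN

Take M_B as the redundant. Released structure: two simple spans AB and BC with a hinge at B.
Discontinuity in slope at B on the released structure — sum the simple-span end rotations:
  span AB: point load 146 at a = 3.4: Pab(L + a)/(6LEI) = 590.7/EI
  span BC: point load 31.4 at a = 2.5: Pab(L + b)/(6LEI) = 171.7/EI
  span BC: triangular load, peak 40.5: w₀L³/(45EI) = 900/EI
  relative rotation θ_0 = (590.7 + 1072)/EI = 1662/EI
A unit hogging moment at B produces rotation L₁/(3EI) + L₂/(3EI) = 6.167/EI.
Slope continuity at B: θ_0 = M_B·6.167/EI, so M_B = 1662/6.167 = 269.6 kN·m (hogging).
Span BC, ΣM about C: R_B^{BC}·10 = 1586 + 269.6, so R_B^{BC} = 185.5 kN and R_C = 233.9 − 185.5 = 48.39 kN.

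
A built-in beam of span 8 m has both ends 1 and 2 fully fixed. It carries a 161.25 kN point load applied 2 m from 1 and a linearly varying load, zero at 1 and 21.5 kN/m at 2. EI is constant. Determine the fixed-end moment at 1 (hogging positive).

M_1 = 227.3 kN·m

Release both end moments; the primary structure is a simply-supported span 12 with redundants M_1 and M_2.
End rotations of the released simple span under the applied load (×1/EI):
  at 1: point load 161.25 at a = 2: Pab(L + b)/(6LEI) = 564.4/EI
  at 2: point load 161.25 at a = 2: Pab(L + a)/(6LEI) = 403.1/EI
  at 1: triangular load, peak 21.5: 7w₀L³/(360EI) = 214/EI
  at 2: triangular load, peak 21.5: w₀L³/(45EI) = 244.6/EI
  θ_10 = 778.4/EI,  θ_20 = 647.7/EI
Flexibility coefficients: a unit moment at one end gives L/(3EI) there and L/(6EI) at the far end, so f₁₁ = f₂₂ = 2.667/EI and f₁₂ = f₂₁ = 1.333/EI.
Compatibility — zero rotation at each built-in end:
  2.667 M_1 + 1.333 M_2 = 778.4
  1.333 M_1 + 2.667 M_2 = 647.7
Solving the pair gives M_1 = 227.3 kN·m and M_2 = 129.3 kN·m (hogging).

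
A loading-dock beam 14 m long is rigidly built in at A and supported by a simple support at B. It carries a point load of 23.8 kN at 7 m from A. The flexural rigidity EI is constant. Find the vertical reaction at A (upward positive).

Choose R_B as the redundant. The primary structure is the cantilever fixed at A.
Free-end deflection of the primary structure under the applied loading (downward +):
  point load 23.8 at a = 7: Pa²(3L − a)/(6EI) = 6803/EI
Flexibility coefficient — unit upward force at B: δ_{BB} = L³/(3EI) = 914.7/EI.
Compatibility at B: δ_0 − R_B·δ_{BB} = 0, so R_B = 6803/914.7 = 7.438 kN.
Vertical equilibrium: R_A = ΣP − R_B = 23.8 − 7.438 = 16.36 kN.

R_A = 16.36 kN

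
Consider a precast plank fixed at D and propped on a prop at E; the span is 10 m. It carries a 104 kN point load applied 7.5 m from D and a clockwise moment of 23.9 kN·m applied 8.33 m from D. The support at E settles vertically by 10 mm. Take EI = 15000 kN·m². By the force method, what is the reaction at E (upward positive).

R_E = 68.85 kN

Release the roller at E. Primary structure: cantilever fixed at D.
Free-end deflection of the primary structure under the applied loading (downward +):
  point load 104 at a = 7.5: Pa²(3L − a)/(6EI) = 21938/EI
  clockwise couple 23.9 at a = 8.33: M₀a(2L − a)/(2EI) = 1162/EI
  δ_0 = 23099/EI
Tip deflection under a unit load at E: L³/(3EI) = 333.3/EI.
With EI = 15000 kN·m²: δ_0 = 1.5399 m and δ_{EE} = 0.022222 m/kN.
Compatibility — the beam at E must follow the support down by 0.01 m: δ_0 − R_E·δ_{EE} = 0.01, so R_E = (1.5399 − 0.01)/0.022222 = 68.85 kN.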